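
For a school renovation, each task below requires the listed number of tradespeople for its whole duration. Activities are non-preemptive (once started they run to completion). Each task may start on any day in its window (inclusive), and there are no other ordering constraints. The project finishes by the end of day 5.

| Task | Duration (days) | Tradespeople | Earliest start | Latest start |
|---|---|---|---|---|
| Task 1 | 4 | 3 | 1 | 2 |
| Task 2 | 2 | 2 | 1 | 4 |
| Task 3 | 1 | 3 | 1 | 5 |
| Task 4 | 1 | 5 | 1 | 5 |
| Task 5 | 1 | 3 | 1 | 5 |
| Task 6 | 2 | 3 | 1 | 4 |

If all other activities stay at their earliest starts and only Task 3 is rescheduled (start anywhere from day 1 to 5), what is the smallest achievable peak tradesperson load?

16

Task 3@1: d1:19  d2:8  d3:3  d4:3  d5:0 → peak 19
Task 3@2: d1:16  d2:11  d3:3  d4:3  d5:0 → peak 16
Task 3@3: d1:16  d2:8  d3:6  d4:3  d5:0 → peak 16
Task 3@4: d1:16  d2:8  d3:3  d4:6  d5:0 → peak 16
Task 3@5: d1:16  d2:8  d3:3  d4:3  d5:3 → peak 16
Best is Task 3@2, peak 16.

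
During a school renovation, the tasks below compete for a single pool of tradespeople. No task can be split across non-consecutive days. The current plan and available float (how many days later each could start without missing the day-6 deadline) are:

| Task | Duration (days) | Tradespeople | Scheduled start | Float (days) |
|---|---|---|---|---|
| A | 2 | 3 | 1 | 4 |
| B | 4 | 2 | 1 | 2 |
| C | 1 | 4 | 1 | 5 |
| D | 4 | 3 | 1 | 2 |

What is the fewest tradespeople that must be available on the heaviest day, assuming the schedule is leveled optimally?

6

Early-start (A@1, B@1, C@1, D@1) gives peak 12: d1:12  d2:8  d3:5  d4:5  d5:0  d6:0.
Shift B→3, C→5.
Schedule A@1, B@3, C@5, D@1: d1:6  d2:6  d3:5  d4:5  d5:6  d6:2 — peak 6.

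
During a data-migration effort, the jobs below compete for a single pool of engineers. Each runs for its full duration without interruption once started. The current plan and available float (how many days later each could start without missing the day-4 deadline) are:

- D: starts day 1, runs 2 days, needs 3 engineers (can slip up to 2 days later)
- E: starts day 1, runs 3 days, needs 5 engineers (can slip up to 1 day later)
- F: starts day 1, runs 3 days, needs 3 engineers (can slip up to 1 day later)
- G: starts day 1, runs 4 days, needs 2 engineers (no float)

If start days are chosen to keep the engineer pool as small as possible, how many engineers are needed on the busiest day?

Schedule D@1, E@1, F@1, G@1: d1:13  d2:13  d3:10  d4:2 — peak 13.
No arrangement of the 12 feasible schedules does better.

13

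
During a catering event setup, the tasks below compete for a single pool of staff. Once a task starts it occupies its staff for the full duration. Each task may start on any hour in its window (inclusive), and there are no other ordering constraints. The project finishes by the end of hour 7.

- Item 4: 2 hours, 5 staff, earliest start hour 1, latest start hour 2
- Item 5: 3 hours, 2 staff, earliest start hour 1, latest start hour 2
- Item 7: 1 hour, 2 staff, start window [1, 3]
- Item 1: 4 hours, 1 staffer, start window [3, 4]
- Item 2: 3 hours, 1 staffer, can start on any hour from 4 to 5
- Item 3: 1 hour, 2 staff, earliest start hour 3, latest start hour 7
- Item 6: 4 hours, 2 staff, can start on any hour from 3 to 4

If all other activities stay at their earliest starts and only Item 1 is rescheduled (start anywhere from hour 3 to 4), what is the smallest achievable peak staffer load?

9

Item 1@3: h1:9  h2:7  h3:7  h4:4  h5:4  h6:4  h7:0 → peak 9
Item 1@4: h1:9  h2:7  h3:6  h4:4  h5:4  h6:4  h7:1 → peak 9
Best is Item 1@3, peak 9.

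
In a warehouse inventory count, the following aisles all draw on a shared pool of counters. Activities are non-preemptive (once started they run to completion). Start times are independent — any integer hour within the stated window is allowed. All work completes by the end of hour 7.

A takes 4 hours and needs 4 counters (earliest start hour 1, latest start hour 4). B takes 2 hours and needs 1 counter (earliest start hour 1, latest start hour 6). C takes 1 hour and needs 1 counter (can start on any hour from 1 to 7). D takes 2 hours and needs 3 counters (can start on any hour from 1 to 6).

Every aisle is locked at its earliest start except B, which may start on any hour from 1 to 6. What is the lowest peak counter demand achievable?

8

B@1: h1:9  h2:8  h3:4  h4:4  h5:0  h6:0  h7:0 → peak 9
B@2: h1:8  h2:8  h3:5  h4:4  h5:0  h6:0  h7:0 → peak 8
B@3: h1:8  h2:7  h3:5  h4:5  h5:0  h6:0  h7:0 → peak 8
B@4: h1:8  h2:7  h3:4  h4:5  h5:1  h6:0  h7:0 → peak 8
B@5: h1:8  h2:7  h3:4  h4:4  h5:1  h6:1  h7:0 → peak 8
B@6: h1:8  h2:7  h3:4  h4:4  h5:0  h6:1  h7:1 → peak 8
Best is B@2, peak 8.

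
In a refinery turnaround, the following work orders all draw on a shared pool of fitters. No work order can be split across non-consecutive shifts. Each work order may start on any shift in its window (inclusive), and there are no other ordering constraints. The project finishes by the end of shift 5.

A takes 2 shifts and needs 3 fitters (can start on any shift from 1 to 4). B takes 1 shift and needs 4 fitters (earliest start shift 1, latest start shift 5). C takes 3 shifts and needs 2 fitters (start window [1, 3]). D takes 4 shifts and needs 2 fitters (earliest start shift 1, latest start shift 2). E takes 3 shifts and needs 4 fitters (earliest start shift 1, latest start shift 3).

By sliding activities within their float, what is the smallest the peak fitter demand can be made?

8

Early-start (A@1, B@1, C@1, D@1, E@1) gives peak 15: s1:15  s2:11  s3:8  s4:2  s5:0.
Shift C→2, D→2, E→3.
Schedule A@1, B@1, C@2, D@2, E@3: s1:7  s2:7  s3:8  s4:8  s5:6 — peak 8.
Total fitter-shifts = 36 over 5 shifts ⇒ peak ≥ ⌈36/5⌉ = 8, so 8 is optimal.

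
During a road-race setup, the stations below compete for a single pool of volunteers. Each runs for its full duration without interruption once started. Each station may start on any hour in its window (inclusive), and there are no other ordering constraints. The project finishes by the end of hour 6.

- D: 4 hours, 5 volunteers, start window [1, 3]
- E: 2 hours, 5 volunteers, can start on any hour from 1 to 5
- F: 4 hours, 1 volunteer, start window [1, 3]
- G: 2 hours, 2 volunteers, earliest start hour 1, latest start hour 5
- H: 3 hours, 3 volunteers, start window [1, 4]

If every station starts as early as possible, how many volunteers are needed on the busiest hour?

16

Early-start schedule: D@1, E@1, F@1, G@1, H@1.
Load per hour: hour 1: 16, hour 2: 16, hour 3: 9, hour 4: 6, hour 5: 0, hour 6: 0.
Peak is 16.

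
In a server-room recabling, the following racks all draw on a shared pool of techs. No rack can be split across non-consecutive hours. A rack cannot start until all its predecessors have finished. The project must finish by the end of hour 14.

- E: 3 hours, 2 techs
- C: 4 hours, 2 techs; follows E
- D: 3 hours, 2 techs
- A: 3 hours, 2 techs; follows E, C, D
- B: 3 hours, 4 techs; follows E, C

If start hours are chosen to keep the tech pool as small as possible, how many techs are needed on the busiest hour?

4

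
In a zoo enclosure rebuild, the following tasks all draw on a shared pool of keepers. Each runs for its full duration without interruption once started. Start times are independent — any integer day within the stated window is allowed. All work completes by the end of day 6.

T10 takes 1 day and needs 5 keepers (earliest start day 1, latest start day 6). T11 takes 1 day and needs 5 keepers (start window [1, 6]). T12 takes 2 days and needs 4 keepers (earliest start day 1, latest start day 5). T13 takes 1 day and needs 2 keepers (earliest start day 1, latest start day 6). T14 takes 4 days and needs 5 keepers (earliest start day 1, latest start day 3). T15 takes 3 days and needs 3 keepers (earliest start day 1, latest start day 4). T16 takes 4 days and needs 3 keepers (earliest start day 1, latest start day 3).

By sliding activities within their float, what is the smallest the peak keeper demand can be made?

Early-start (T10@1, T11@1, T12@1, T13@1, T14@1, T15@1, T16@1) gives peak 27: d1:27  d2:15  d3:11  d4:8  d5:0  d6:0.
Shift T11→2, T14→3, T15→3, T16→3.
Schedule T10@1, T11@2, T12@1, T13@1, T14@3, T15@3, T16@3: d1:11  d2:9  d3:11  d4:11  d5:11  d6:8 — peak 11.
Total keeper-days = 61 over 6 days ⇒ peak ≥ ⌈61/6⌉ = 11, so 11 is optimal.

11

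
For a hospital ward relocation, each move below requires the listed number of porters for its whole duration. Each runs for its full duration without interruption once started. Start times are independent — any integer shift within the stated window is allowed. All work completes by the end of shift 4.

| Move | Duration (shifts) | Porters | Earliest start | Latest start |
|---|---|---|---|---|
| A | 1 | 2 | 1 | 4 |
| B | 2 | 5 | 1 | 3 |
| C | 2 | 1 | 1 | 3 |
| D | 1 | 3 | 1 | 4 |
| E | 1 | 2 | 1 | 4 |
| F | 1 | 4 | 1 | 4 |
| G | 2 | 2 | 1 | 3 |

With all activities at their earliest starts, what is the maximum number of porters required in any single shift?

19

Early-start schedule: A@1, B@1, C@1, D@1, E@1, F@1, G@1.
Load per shift: shift 1: 19, shift 2: 8, shift 3: 0, shift 4: 0.
Peak is 19.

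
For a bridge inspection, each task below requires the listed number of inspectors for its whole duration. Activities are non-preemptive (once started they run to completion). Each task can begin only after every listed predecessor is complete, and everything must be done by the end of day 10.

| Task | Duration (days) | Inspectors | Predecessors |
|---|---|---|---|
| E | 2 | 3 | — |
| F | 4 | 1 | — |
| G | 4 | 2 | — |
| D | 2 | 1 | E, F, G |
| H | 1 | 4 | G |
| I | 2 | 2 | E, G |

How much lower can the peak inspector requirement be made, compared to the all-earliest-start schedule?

Early-start peak: d1:6  d2:6  d3:3  d4:3  d5:7  d6:3  d7:0  d8:0  d9:0  d10:0 ⇒ 7.
Leveled (E@1, F@1, G@3, D@7, H@9, I@7): d1:4  d2:4  d3:3  d4:3  d5:2  d6:2  d7:3  d8:3  d9:4  d10:0 ⇒ 4.
Reduction 7 − 4 = 3.

3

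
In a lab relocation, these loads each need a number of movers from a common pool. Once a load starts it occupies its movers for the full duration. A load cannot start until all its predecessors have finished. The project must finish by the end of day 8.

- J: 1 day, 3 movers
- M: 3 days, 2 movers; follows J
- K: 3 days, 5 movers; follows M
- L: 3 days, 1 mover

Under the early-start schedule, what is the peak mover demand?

Early-start schedule: J@1, M@2, K@5, L@1.
Load per day: day 1: 4, day 2: 3, day 3: 3, day 4: 2, day 5: 5, day 6: 5, day 7: 5, day 8: 0.
Peak is 5.

5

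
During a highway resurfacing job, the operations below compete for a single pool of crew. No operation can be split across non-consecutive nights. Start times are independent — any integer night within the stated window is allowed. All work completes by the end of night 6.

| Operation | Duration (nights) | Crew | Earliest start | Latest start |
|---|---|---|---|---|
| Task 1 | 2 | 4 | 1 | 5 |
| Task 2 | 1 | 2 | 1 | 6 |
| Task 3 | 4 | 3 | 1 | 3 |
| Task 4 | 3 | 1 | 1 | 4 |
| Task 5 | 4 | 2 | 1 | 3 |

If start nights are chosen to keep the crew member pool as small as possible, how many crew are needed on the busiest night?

Early-start (Task 1@1, Task 2@1, Task 3@1, Task 4@1, Task 5@1) gives peak 12: n1:12  n2:10  n3:6  n4:5  n5:0  n6:0.
Shift Task 3→3, Task 4→2, Task 5→3.
Schedule Task 1@1, Task 2@1, Task 3@3, Task 4@2, Task 5@3: n1:6  n2:5  n3:6  n4:6  n5:5  n6:5 — peak 6.
Total crew member-nights = 33 over 6 nights ⇒ peak ≥ ⌈33/6⌉ = 6, so 6 is optimal.

6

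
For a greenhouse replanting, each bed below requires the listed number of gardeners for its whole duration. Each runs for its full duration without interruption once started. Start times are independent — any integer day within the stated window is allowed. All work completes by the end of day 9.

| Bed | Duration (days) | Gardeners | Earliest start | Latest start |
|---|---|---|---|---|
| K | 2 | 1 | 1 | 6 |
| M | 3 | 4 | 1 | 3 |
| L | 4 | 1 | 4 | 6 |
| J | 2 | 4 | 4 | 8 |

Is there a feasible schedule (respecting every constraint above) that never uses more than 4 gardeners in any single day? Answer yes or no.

Schedule K@4, M@1, L@4, J@8: d1:4  d2:4  d3:4  d4:2  d5:2  d6:1  d7:1  d8:4  d9:4 — peak 4 ≤ 4.

yes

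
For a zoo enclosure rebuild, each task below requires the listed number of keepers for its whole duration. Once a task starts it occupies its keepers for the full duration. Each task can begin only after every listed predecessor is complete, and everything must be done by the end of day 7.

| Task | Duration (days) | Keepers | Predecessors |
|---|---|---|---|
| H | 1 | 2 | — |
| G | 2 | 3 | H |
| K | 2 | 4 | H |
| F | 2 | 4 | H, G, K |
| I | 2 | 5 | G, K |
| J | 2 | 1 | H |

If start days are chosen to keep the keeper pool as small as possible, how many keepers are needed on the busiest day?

7

Early-start (H@1, G@2, K@2, F@4, I@4, J@2) gives peak 9: d1:2  d2:8  d3:8  d4:9  d5:9  d6:0  d7:0.
Shift I→6, J→4.
Schedule H@1, G@2, K@2, F@4, I@6, J@4: d1:2  d2:7  d3:7  d4:5  d5:5  d6:5  d7:5 — peak 7.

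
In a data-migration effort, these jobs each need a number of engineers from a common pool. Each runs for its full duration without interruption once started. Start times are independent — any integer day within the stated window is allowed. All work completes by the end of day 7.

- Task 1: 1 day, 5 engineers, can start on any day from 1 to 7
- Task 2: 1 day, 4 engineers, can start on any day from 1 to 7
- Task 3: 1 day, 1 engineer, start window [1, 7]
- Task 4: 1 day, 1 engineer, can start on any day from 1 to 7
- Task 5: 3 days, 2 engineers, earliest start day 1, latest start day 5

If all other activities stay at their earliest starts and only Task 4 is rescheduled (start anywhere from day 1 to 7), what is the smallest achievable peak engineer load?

12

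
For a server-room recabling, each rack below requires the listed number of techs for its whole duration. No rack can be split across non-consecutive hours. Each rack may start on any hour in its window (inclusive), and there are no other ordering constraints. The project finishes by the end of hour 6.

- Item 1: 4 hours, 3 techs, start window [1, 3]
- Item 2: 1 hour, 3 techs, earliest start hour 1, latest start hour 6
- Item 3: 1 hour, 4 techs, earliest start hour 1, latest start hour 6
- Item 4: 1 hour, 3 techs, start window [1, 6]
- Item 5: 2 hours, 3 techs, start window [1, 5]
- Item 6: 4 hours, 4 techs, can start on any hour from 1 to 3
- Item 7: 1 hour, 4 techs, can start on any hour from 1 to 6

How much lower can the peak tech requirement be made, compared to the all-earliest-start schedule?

Early-start peak: h1:24  h2:10  h3:7  h4:7  h5:0  h6:0 ⇒ 24.
Leveled (Item 1@1, Item 2@1, Item 3@5, Item 4@2, Item 5@1, Item 6@3, Item 7@6): h1:9  h2:9  h3:7  h4:7  h5:8  h6:8 ⇒ 9.
Reduction 24 − 9 = 15.

15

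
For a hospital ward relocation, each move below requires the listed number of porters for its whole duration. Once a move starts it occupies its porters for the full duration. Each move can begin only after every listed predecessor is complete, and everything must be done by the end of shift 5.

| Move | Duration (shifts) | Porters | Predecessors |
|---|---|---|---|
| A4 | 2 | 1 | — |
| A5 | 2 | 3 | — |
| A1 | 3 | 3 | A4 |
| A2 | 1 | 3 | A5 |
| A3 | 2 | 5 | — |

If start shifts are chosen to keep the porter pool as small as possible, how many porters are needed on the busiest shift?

6

Early-start (A4@1, A5@1, A1@3, A2@3, A3@1) gives peak 9: s1:9  s2:9  s3:6  s4:3  s5:3.
Shift A5→3, A2→5.
Schedule A4@1, A5@3, A1@3, A2@5, A3@1: s1:6  s2:6  s3:6  s4:6  s5:6 — peak 6.
Total porter-shifts = 30 over 5 shifts ⇒ peak ≥ ⌈30/5⌉ = 6, so 6 is optimal.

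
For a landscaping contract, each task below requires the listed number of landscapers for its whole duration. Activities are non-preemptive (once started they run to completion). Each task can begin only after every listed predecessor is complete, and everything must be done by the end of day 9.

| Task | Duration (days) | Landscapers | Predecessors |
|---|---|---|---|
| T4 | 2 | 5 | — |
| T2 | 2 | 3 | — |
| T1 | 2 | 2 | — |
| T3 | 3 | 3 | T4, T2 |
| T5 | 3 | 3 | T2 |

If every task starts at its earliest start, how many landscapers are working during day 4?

At early start, day 4 has: T3, T5.
Demand: 3 + 3 = 6.

6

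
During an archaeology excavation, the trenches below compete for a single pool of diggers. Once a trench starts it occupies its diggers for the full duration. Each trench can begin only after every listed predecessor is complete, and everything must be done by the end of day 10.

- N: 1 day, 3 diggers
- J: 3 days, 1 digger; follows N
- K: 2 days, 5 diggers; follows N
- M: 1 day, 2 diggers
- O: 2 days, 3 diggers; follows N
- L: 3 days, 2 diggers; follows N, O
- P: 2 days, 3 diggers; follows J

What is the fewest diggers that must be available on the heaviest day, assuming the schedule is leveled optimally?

Early-start (N@1, J@2, K@2, M@1, O@2, L@4, P@5) gives peak 9: d1:5  d2:9  d3:9  d4:3  d5:5  d6:5  d7:0  d8:0  d9:0  d10:0.
Shift K→5, L→7, P→7.
Schedule N@1, J@2, K@5, M@1, O@2, L@7, P@7: d1:5  d2:4  d3:4  d4:1  d5:5  d6:5  d7:5  d8:5  d9:2  d10:0 — peak 5.

5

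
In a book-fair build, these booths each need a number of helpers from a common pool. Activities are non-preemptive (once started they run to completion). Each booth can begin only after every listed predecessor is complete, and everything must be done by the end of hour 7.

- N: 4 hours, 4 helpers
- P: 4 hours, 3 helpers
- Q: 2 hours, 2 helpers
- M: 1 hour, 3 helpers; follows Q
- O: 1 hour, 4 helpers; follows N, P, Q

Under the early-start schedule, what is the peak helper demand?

Early-start schedule: N@1, P@1, Q@1, M@3, O@5.
Load per hour: hour 1: 9, hour 2: 9, hour 3: 10, hour 4: 7, hour 5: 4, hour 6: 0, hour 7: 0.
Peak is 10.

10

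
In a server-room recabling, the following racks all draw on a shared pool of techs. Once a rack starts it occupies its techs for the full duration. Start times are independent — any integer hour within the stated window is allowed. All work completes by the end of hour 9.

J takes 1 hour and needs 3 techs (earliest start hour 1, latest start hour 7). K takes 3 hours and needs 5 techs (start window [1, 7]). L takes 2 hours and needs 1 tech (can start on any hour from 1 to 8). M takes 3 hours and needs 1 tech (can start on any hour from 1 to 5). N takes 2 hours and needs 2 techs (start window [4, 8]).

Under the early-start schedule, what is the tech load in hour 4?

At early start, hour 4 has: N.
Demand: 2 = 2.

2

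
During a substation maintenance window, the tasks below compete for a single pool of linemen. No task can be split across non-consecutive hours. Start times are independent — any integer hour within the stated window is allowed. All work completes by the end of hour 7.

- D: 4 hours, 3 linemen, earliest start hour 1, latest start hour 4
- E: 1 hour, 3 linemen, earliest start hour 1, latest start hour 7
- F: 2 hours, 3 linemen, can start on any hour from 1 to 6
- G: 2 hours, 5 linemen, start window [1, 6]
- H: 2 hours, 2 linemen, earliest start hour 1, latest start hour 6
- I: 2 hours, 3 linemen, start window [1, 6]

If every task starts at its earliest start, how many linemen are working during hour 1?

At early start, hour 1 has: D, E, F, G, H, I.
Demand: 3 + 3 + 3 + 5 + 2 + 3 = 19.

19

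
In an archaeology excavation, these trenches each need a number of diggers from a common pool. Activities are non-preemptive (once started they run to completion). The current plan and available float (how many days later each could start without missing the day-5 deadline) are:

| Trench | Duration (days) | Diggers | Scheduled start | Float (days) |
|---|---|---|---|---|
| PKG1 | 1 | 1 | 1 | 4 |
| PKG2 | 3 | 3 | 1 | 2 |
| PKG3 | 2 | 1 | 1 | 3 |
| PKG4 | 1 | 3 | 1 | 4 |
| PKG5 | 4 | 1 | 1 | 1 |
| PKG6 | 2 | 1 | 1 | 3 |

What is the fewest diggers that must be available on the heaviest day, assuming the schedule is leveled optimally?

5

Early-start (PKG1@1, PKG2@1, PKG3@1, PKG4@1, PKG5@1, PKG6@1) gives peak 10: d1:10  d2:6  d3:4  d4:1  d5:0.
Shift PKG4→4, PKG5→2, PKG6→3.
Schedule PKG1@1, PKG2@1, PKG3@1, PKG4@4, PKG5@2, PKG6@3: d1:5  d2:5  d3:5  d4:5  d5:1 — peak 5.
Total digger-days = 21 over 5 days ⇒ peak ≥ ⌈21/5⌉ = 5, so 5 is optimal.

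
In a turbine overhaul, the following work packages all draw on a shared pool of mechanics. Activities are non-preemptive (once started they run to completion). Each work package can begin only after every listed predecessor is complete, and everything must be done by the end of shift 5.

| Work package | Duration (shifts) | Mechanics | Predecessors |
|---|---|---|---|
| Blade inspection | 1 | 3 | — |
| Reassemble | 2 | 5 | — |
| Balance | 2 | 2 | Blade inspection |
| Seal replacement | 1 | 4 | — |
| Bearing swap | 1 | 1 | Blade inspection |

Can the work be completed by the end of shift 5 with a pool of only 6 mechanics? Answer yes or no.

Schedule Blade inspection@1, Reassemble@2, Balance@4, Seal replacement@4, Bearing swap@2: s1:3  s2:6  s3:5  s4:6  s5:2 — peak 6 ≤ 6.

yes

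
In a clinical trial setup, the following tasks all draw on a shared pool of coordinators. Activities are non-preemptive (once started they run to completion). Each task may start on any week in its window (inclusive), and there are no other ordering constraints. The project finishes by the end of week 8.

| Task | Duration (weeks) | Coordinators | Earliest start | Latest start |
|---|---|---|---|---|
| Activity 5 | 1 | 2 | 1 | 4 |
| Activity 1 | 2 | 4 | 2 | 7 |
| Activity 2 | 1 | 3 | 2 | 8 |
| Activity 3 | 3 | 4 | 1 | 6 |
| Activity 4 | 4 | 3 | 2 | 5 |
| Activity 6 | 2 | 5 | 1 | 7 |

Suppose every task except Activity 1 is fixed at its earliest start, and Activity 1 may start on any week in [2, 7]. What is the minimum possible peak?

Activity 1@2: w1:11  w2:19  w3:11  w4:3  w5:3  w6:0  w7:0  w8:0 → peak 19
Activity 1@3: w1:11  w2:15  w3:11  w4:7  w5:3  w6:0  w7:0  w8:0 → peak 15
Activity 1@4: w1:11  w2:15  w3:7  w4:7  w5:7  w6:0  w7:0  w8:0 → peak 15
Activity 1@5: w1:11  w2:15  w3:7  w4:3  w5:7  w6:4  w7:0  w8:0 → peak 15
Activity 1@6: w1:11  w2:15  w3:7  w4:3  w5:3  w6:4  w7:4  w8:0 → peak 15
Activity 1@7: w1:11  w2:15  w3:7  w4:3  w5:3  w6:0  w7:4  w8:4 → peak 15
Best is Activity 1@3, peak 15.

15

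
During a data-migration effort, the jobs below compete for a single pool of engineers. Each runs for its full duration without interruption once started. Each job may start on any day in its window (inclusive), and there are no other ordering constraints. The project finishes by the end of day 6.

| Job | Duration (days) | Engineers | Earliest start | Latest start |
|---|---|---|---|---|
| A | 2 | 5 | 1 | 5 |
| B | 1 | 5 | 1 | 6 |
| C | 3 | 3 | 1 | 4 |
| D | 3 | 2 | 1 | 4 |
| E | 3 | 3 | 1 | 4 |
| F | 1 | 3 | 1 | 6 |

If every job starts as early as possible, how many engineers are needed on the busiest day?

21

Early-start schedule: A@1, B@1, C@1, D@1, E@1, F@1.
Load per day: day 1: 21, day 2: 13, day 3: 8, day 4: 0, day 5: 0, day 6: 0.
Peak is 21.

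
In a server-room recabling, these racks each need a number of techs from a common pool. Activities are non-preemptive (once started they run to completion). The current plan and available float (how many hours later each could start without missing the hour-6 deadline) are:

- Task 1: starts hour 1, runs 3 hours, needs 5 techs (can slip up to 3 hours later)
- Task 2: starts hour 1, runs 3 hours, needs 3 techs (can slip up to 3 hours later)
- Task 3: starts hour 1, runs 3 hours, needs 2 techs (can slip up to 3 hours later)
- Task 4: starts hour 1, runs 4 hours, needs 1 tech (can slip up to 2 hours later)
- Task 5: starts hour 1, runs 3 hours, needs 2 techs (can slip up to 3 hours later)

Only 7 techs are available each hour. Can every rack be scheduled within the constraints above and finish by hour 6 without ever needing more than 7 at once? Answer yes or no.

The minimum achievable peak is 8; 7 < 8, so no feasible schedule stays within the cap.

no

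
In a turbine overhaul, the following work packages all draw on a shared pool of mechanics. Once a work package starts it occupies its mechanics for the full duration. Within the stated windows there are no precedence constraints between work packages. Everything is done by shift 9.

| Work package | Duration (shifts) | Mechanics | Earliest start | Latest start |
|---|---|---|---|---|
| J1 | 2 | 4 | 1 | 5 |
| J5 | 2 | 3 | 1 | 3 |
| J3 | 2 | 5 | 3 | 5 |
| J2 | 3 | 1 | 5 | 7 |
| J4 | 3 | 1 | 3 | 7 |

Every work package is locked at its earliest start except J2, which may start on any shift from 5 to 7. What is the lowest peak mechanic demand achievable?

J2@5: s1:7  s2:7  s3:6  s4:6  s5:2  s6:1  s7:1  s8:0  s9:0 → peak 7
J2@6: s1:7  s2:7  s3:6  s4:6  s5:1  s6:1  s7:1  s8:1  s9:0 → peak 7
J2@7: s1:7  s2:7  s3:6  s4:6  s5:1  s6:0  s7:1  s8:1  s9:1 → peak 7
Best is J2@5, peak 7.

7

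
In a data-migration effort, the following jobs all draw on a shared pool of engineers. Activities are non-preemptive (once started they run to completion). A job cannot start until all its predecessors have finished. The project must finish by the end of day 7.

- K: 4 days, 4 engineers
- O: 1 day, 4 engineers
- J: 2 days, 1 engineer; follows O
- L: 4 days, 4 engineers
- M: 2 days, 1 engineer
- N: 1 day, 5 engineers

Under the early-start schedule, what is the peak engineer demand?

Early-start schedule: K@1, O@1, J@2, L@1, M@1, N@1.
Load per day: day 1: 18, day 2: 10, day 3: 9, day 4: 8, day 5: 0, day 6: 0, day 7: 0.
Peak is 18.

18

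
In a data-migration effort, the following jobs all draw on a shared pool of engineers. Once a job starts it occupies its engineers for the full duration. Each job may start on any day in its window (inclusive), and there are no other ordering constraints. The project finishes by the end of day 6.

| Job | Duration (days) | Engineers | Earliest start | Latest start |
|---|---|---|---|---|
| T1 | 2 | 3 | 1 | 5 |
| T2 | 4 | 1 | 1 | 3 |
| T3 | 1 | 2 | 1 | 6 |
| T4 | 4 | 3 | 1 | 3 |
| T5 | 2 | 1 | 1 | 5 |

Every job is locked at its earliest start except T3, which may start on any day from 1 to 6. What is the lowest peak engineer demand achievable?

8

T3@1: d1:10  d2:8  d3:4  d4:4  d5:0  d6:0 → peak 10
T3@2: d1:8  d2:10  d3:4  d4:4  d5:0  d6:0 → peak 10
T3@3: d1:8  d2:8  d3:6  d4:4  d5:0  d6:0 → peak 8
T3@4: d1:8  d2:8  d3:4  d4:6  d5:0  d6:0 → peak 8
T3@5: d1:8  d2:8  d3:4  d4:4  d5:2  d6:0 → peak 8
T3@6: d1:8  d2:8  d3:4  d4:4  d5:0  d6:2 → peak 8
Best is T3@3, peak 8.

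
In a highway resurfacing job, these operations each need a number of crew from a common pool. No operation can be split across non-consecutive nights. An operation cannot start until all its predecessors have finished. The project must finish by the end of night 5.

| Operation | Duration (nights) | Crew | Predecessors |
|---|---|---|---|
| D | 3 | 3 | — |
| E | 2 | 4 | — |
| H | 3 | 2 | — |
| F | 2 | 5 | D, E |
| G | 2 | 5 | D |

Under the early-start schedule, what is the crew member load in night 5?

10

At early start, night 5 has: F, G.
Demand: 5 + 5 = 10.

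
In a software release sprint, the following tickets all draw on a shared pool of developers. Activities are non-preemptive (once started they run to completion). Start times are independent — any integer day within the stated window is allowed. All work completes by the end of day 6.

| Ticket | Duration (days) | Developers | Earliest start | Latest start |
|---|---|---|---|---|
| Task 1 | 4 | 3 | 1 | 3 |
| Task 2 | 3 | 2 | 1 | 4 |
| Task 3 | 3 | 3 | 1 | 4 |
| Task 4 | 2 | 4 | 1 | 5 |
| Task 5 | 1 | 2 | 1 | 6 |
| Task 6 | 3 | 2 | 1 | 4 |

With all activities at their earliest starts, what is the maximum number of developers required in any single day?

16

Early-start schedule: Task 1@1, Task 2@1, Task 3@1, Task 4@1, Task 5@1, Task 6@1.
Load per day: day 1: 16, day 2: 14, day 3: 10, day 4: 3, day 5: 0, day 6: 0.
Peak is 16.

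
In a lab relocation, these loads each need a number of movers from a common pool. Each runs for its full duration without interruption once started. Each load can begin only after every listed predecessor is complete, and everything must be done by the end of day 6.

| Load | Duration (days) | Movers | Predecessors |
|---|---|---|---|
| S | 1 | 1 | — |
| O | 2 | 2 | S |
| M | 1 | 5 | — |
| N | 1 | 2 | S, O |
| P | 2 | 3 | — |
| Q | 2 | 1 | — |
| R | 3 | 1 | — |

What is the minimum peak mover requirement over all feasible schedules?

Early-start (S@1, O@2, M@1, N@4, P@1, Q@1, R@1) gives peak 11: d1:11  d2:7  d3:3  d4:2  d5:0  d6:0.
Shift M→4, N→5, P→5.
Schedule S@1, O@2, M@4, N@5, P@5, Q@1, R@1: d1:3  d2:4  d3:3  d4:5  d5:5  d6:3 — peak 5.

5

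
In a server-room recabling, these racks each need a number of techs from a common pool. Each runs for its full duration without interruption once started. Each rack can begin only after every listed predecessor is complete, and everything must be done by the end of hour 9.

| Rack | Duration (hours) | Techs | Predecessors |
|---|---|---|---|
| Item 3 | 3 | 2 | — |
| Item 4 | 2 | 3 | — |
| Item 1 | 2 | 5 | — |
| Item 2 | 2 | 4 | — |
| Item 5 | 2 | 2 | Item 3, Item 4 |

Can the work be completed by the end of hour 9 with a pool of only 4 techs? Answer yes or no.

no

The minimum achievable peak is 5; 4 < 5, so no feasible schedule stays within the cap.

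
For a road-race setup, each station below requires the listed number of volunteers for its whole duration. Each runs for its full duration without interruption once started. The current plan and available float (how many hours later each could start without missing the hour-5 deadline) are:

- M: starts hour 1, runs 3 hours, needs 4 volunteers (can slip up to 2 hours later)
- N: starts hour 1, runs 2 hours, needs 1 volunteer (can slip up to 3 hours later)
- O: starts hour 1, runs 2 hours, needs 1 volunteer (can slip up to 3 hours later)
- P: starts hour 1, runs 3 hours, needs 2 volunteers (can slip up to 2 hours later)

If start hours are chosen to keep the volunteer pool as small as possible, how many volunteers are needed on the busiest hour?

6

Early-start (M@1, N@1, O@1, P@1) gives peak 8: h1:8  h2:8  h3:6  h4:0  h5:0.
Shift P→3.
Schedule M@1, N@1, O@1, P@3: h1:6  h2:6  h3:6  h4:2  h5:2 — peak 6.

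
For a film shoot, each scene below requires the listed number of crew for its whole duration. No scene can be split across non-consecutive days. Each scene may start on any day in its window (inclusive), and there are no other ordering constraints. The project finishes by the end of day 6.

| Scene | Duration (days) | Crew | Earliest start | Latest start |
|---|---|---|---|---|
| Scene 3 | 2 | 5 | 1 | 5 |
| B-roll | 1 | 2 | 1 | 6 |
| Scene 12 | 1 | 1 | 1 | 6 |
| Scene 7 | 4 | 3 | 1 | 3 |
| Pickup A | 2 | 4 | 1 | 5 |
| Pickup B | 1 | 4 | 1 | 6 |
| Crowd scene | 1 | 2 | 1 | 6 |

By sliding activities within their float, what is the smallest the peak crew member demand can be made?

7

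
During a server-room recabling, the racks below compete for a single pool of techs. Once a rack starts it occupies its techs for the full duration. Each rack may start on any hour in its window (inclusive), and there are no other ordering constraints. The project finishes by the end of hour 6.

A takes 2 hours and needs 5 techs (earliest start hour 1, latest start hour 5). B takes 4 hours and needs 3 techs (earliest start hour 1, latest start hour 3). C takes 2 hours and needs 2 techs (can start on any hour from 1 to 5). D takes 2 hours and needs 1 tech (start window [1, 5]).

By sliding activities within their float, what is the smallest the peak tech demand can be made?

5

Early-start (A@1, B@1, C@1, D@1) gives peak 11: h1:11  h2:11  h3:3  h4:3  h5:0  h6:0.
Shift B→3, C→3, D→5.
Schedule A@1, B@3, C@3, D@5: h1:5  h2:5  h3:5  h4:5  h5:4  h6:4 — peak 5.
Total tech-hours = 28 over 6 hours ⇒ peak ≥ ⌈28/6⌉ = 5, so 5 is optimal.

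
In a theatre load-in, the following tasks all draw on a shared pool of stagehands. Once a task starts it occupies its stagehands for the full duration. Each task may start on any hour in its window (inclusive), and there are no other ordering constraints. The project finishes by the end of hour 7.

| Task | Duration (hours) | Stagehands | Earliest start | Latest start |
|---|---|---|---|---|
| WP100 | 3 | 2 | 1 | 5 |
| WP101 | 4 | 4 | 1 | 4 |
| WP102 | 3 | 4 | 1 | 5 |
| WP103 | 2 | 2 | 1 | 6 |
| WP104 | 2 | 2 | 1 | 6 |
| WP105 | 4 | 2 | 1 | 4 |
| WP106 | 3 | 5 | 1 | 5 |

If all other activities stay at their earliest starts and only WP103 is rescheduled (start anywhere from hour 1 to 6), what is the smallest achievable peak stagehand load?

WP103@1: h1:21  h2:21  h3:17  h4:6  h5:0  h6:0  h7:0 → peak 21
WP103@2: h1:19  h2:21  h3:19  h4:6  h5:0  h6:0  h7:0 → peak 21
WP103@3: h1:19  h2:19  h3:19  h4:8  h5:0  h6:0  h7:0 → peak 19
WP103@4: h1:19  h2:19  h3:17  h4:8  h5:2  h6:0  h7:0 → peak 19
WP103@5: h1:19  h2:19  h3:17  h4:6  h5:2  h6:2  h7:0 → peak 19
WP103@6: h1:19  h2:19  h3:17  h4:6  h5:0  h6:2  h7:2 → peak 19
Best is WP103@3, peak 19.

19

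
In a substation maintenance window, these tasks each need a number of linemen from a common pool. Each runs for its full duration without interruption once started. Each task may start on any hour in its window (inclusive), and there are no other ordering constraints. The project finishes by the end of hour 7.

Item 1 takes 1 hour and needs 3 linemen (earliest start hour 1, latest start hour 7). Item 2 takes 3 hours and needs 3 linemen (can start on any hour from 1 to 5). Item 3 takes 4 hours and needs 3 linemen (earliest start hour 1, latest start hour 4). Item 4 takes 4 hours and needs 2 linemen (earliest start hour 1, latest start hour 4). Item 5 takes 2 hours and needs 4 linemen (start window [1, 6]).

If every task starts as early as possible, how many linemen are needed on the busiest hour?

15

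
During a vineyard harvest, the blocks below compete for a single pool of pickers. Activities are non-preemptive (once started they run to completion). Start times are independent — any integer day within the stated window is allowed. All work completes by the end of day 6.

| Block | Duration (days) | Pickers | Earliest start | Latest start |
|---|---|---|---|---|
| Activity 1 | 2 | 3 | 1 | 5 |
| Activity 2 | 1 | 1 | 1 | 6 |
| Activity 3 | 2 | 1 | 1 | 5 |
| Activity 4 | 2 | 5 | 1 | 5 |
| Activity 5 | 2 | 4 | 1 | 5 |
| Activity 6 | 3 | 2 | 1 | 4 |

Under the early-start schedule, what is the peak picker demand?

Early-start schedule: Activity 1@1, Activity 2@1, Activity 3@1, Activity 4@1, Activity 5@1, Activity 6@1.
Load per day: day 1: 16, day 2: 15, day 3: 2, day 4: 0, day 5: 0, day 6: 0.
Peak is 16.

16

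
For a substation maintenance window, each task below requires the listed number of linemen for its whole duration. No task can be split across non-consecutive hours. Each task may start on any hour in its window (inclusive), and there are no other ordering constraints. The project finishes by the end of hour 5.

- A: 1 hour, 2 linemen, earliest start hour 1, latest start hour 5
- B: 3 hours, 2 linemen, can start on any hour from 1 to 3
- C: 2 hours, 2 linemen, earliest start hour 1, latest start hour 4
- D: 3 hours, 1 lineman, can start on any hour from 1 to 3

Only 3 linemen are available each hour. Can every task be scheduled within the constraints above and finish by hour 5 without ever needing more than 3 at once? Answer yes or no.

no

The minimum achievable peak is 4; 3 < 4, so no feasible schedule stays within the cap.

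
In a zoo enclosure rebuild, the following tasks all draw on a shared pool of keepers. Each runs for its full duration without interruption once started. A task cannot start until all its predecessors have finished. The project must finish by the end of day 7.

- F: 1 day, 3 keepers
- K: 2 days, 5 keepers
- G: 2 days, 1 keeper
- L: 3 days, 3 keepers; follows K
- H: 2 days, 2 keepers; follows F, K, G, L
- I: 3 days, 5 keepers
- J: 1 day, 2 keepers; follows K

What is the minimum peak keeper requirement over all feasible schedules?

8

Early-start (F@1, K@1, G@1, L@3, H@6, I@1, J@3) gives peak 14: d1:14  d2:11  d3:10  d4:3  d5:3  d6:2  d7:2.
Shift G→2, I→4.
Schedule F@1, K@1, G@2, L@3, H@6, I@4, J@3: d1:8  d2:6  d3:6  d4:8  d5:8  d6:7  d7:2 — peak 8.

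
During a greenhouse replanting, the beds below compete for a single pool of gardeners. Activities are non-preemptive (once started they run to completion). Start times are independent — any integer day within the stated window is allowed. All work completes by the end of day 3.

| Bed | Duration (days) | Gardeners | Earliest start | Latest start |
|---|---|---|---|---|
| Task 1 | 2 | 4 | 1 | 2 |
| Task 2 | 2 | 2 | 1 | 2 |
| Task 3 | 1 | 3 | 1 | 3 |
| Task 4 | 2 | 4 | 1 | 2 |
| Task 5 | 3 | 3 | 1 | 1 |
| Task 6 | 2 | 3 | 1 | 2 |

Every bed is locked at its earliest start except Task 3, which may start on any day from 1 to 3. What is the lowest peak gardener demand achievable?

16

Task 3@1: d1:19  d2:16  d3:3 → peak 19
Task 3@2: d1:16  d2:19  d3:3 → peak 19
Task 3@3: d1:16  d2:16  d3:6 → peak 16
Best is Task 3@3, peak 16.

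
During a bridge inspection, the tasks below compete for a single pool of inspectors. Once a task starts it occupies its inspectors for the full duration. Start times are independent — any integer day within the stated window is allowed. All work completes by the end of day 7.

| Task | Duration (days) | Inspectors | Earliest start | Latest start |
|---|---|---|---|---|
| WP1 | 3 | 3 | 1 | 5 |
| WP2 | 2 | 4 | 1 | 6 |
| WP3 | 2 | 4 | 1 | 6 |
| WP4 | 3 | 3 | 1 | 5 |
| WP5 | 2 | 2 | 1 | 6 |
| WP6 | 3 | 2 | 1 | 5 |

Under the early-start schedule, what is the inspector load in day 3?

8

At early start, day 3 has: WP1, WP4, WP6.
Demand: 3 + 3 + 2 = 8.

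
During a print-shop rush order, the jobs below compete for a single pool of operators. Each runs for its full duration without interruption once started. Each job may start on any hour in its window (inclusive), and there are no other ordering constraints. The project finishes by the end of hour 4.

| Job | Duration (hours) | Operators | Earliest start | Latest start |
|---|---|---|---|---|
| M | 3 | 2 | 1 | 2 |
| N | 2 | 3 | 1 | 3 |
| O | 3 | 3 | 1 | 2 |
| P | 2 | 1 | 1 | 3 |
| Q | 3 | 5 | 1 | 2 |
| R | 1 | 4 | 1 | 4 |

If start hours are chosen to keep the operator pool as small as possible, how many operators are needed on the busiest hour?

13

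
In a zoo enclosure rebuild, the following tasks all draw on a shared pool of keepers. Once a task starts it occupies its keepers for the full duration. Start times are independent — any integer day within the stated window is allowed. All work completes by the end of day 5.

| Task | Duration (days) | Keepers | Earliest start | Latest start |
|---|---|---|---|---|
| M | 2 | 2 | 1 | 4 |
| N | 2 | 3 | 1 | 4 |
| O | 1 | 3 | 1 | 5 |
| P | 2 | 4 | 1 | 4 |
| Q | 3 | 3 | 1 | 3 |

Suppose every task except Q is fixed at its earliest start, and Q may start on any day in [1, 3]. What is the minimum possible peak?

Q@1: d1:15  d2:12  d3:3  d4:0  d5:0 → peak 15
Q@2: d1:12  d2:12  d3:3  d4:3  d5:0 → peak 12
Q@3: d1:12  d2:9  d3:3  d4:3  d5:3 → peak 12
Best is Q@2, peak 12.

12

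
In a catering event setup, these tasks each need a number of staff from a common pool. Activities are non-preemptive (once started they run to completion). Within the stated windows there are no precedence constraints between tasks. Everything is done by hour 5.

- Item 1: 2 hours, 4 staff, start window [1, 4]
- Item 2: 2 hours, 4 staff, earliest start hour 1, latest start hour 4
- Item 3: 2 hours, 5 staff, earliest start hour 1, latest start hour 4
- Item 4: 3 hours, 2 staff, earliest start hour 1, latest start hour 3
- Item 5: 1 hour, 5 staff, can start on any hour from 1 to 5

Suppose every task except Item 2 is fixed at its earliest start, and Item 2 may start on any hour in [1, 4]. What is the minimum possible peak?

Item 2@1: h1:20  h2:15  h3:2  h4:0  h5:0 → peak 20
Item 2@2: h1:16  h2:15  h3:6  h4:0  h5:0 → peak 16
Item 2@3: h1:16  h2:11  h3:6  h4:4  h5:0 → peak 16
Item 2@4: h1:16  h2:11  h3:2  h4:4  h5:4 → peak 16
Best is Item 2@2, peak 16.

16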